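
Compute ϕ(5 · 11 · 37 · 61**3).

φ(5) = 5 − 1 = 4.
φ(11) = 11 − 1 = 10.
φ(37) = 37 − 1 = 36.
φ(61^3) = 61^3 − 61^2 = 226981 − 3721 = 223260.
Since φ is multiplicative, φ(461906335) = 4 · 10 · 36 · 223260 = 321494400.

321494400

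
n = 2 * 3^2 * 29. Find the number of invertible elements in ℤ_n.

168

φ(522) = 522 · (1 − 1/2) · (1 − 1/3) · (1 − 1/29)
       = 522 · 56/174 = 168.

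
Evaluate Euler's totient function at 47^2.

φ(2209) = 2209 · (1 − 1/47)
       = 2209 · 46/47 = 2162.

2162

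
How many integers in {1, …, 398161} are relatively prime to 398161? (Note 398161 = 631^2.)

397530

φ(631^2) = 631^2 − 631^1 = 398161 − 631 = 397530.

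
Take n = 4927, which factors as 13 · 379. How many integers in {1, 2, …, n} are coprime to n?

4536

φ(13) = 13 − 1 = 12.
φ(379) = 379 − 1 = 378.
φ(4927) = 12 × 378 = 4536.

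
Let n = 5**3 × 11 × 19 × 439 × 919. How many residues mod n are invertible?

φ(10539896125) = 10539896125 · (1 − 1/5) · (1 − 1/11) · (1 − 1/19) · (1 − 1/439) · (1 − 1/919)
       = 10539896125 · 289500480/421595845 = 7237512000.

7237512000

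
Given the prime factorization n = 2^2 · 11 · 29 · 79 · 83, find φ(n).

φ(2^2) = 2^2 − 2^1 = 4 − 2 = 2.
φ(11) = 11 − 1 = 10.
φ(29) = 29 − 1 = 28.
φ(79) = 79 − 1 = 78.
φ(83) = 83 − 1 = 82.
Since φ is multiplicative, φ(8366732) = 2 · 10 · 28 · 78 · 82 = 3581760.

3581760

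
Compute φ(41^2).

1640

φ(41^2) = 41^1·(41−1) = 41·40 = 1640.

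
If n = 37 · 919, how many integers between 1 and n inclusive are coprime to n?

33048

φ(37) = 37 − 1 = 36.
φ(919) = 919 − 1 = 918.
Multiply: 36 · 918 = 33048.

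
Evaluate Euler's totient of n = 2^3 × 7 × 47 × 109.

119232

φ(286888) = 286888 · (1 − 1/2) · (1 − 1/7) · (1 − 1/47) · (1 − 1/109)
       = 286888 · 29808/71722 = 119232.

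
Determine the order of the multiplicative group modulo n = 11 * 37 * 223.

φ(90761) = 90761 · (1 − 1/11) · (1 − 1/37) · (1 − 1/223)
       = 90761 · 79920/90761 = 79920.

79920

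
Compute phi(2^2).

2

φ(4) = 4 · (1 − 1/2)
       = 4 · 1/2 = 2.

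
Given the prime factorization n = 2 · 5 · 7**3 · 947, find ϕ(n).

φ(3248210) = 3248210 · (1 − 1/2) · (1 − 1/5) · (1 − 1/7) · (1 − 1/947)
       = 3248210 · 22704/66290 = 1112496.

1112496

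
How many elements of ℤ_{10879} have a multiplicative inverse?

First factor: 10879 = 11 × 23 × 43.
φ(10879) = 10879 · (1 − 1/11) · (1 − 1/23) · (1 − 1/43)
       = 10879 · 9240/10879 = 9240.

9240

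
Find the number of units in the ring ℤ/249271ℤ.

201600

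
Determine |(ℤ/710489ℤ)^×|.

Prime factorization: 710489 = 13 * 31 * 41 * 43.
φ(710489) = 710489 · (1 − 1/13) · (1 − 1/31) · (1 − 1/41) · (1 − 1/43)
       = 710489 · 604800/710489 = 604800.

604800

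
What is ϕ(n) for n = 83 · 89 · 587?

φ(4336169) = 4336169 · (1 − 1/83) · (1 − 1/89) · (1 − 1/587)
       = 4336169 · 4228576/4336169 = 4228576.

4228576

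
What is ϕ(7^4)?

2058

φ(7^4) = 7^4 − 7^3 = 2401 − 343 = 2058.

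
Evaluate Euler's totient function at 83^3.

564898

φ(83^3) = 83^2·(83−1) = 6889·82 = 564898.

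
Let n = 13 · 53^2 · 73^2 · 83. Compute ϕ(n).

14253767424

φ(16151724719) = 16151724719 · (1 − 1/13) · (1 − 1/53) · (1 − 1/73) · (1 − 1/83)
       = 16151724719 · 3684096/4174651 = 14253767424.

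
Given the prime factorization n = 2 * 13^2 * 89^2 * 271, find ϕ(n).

329883840

φ(725547758) = 725547758 · (1 − 1/2) · (1 − 1/13) · (1 − 1/89) · (1 − 1/271)
       = 725547758 · 285120/627094 = 329883840.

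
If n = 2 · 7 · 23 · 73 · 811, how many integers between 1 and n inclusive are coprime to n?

7698240

φ(19063366) = 19063366 · (1 − 1/2) · (1 − 1/7) · (1 − 1/23) · (1 − 1/73) · (1 − 1/811)
       = 19063366 · 7698240/19063366 = 7698240.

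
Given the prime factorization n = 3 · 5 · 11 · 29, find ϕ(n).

2240

φ(3) = 3 − 1 = 2.
φ(5) = 5 − 1 = 4.
φ(11) = 11 − 1 = 10.
φ(29) = 29 − 1 = 28.
φ(4785) = 2 × 4 × 10 × 28 = 2240.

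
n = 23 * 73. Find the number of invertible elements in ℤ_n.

1584

φ(23) = 23 − 1 = 22.
φ(73) = 73 − 1 = 72.
Since φ is multiplicative, φ(1679) = 22 · 72 = 1584.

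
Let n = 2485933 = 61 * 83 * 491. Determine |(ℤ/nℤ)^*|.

φ(2485933) = 2485933 · (1 − 1/61) · (1 − 1/83) · (1 − 1/491)
       = 2485933 · 2410800/2485933 = 2410800.

2410800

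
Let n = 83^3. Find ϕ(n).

564898

φ(83^3) = 83^2·(83−1) = 6889·82 = 564898.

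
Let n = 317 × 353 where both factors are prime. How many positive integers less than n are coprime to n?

111232

For distinct primes, φ(pq) = (p−1)(q−1) = 316 × 352 = 111232.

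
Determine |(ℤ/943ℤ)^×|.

880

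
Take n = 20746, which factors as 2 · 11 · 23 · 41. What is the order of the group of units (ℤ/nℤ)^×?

8800

φ(20746) = 20746 · (1 − 1/2) · (1 − 1/11) · (1 − 1/23) · (1 − 1/41)
       = 20746 · 8800/20746 = 8800.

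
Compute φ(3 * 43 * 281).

φ(36249) = 36249 · (1 − 1/3) · (1 − 1/43) · (1 − 1/281)
       = 36249 · 23520/36249 = 23520.

23520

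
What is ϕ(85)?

Factor 85: 85 = 5 * 17.
φ(85) = 85 · (1 − 1/5) · (1 − 1/17)
       = 85 · 64/85 = 64.

64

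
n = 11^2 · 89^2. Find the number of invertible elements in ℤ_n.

φ(11^2) = 11^2 − 11^1 = 121 − 11 = 110.
φ(89^2) = 89^2 − 89^1 = 7921 − 89 = 7832.
Multiply: 110 · 7832 = 861520.

861520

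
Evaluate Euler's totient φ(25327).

22680

Factor 25327: 25327 = 19 · 31 · 43.
φ(19) = 19 − 1 = 18.
φ(31) = 31 − 1 = 30.
φ(43) = 43 − 1 = 42.
φ(25327) = 18 × 30 × 42 = 22680.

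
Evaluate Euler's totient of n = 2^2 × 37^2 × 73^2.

14001984

φ(2^2) = 2^2 − 2^1 = 4 − 2 = 2.
φ(37^2) = 37^2 − 37^1 = 1369 − 37 = 1332.
φ(73^2) = 73^1·(73−1) = 73·72 = 5256.
Multiply: 2 · 1332 · 5256 = 14001984.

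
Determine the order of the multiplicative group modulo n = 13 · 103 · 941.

1150560

φ(13) = 13 − 1 = 12.
φ(103) = 103 − 1 = 102.
φ(941) = 941 − 1 = 940.
φ(1259999) = 12 × 102 × 940 = 1150560.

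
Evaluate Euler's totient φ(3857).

3024

Prime factorization: 3857 = 7 × 19 × 29.
φ(7) = 7 − 1 = 6.
φ(19) = 19 − 1 = 18.
φ(29) = 29 − 1 = 28.
Since φ is multiplicative, φ(3857) = 6 · 18 · 28 = 3024.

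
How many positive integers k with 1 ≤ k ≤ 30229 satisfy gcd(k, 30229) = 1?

27216

First factor: 30229 = 19 · 37 · 43.
φ(19) = 19 − 1 = 18.
φ(37) = 37 − 1 = 36.
φ(43) = 43 − 1 = 42.
φ(30229) = 18 × 36 × 42 = 27216.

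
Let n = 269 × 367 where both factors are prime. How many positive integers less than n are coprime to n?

φ(98723) = 98723 · (1 − 1/269) · (1 − 1/367)
       = 98723 · 98088/98723 = 98088.

98088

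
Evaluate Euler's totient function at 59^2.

3422

φ(59^2) = 59^1·(59−1) = 59·58 = 3422.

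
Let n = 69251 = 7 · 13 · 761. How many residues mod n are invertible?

φ(69251) = 69251 · (1 − 1/7) · (1 − 1/13) · (1 − 1/761)
       = 69251 · 54720/69251 = 54720.

54720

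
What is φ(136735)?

98560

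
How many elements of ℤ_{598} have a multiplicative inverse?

264

Prime factorization: 598 = 2 * 13 * 23.
φ(2) = 2 − 1 = 1.
φ(13) = 13 − 1 = 12.
φ(23) = 23 − 1 = 22.
φ(598) = 1 × 12 × 22 = 264.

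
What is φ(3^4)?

54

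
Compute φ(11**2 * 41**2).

180400

φ(11^2) = 11^2 − 11^1 = 121 − 11 = 110.
φ(41^2) = 41^2 − 41^1 = 1681 − 41 = 1640.
Multiply: 110 · 1640 = 180400.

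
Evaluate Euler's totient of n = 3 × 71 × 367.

51240

φ(3) = 3 − 1 = 2.
φ(71) = 71 − 1 = 70.
φ(367) = 367 − 1 = 366.
φ(78171) = 2 × 70 × 366 = 51240.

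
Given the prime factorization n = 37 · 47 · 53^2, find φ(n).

φ(4884851) = 4884851 · (1 − 1/37) · (1 − 1/47) · (1 − 1/53)
       = 4884851 · 86112/92167 = 4563936.

4563936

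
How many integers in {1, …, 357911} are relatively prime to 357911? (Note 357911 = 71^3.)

352870

φ(357911) = 357911 · (1 − 1/71)
       = 357911 · 70/71 = 352870.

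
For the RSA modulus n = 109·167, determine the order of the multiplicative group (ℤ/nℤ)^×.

17928

φ(pq) = (p−1)(q−1) = 108 · 166 = 17928.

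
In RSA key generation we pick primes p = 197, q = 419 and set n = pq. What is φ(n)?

φ(197) = 197 − 1 = 196.
φ(419) = 419 − 1 = 418.
φ(82543) = 196 × 418 = 81928.

81928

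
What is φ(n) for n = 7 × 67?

396

φ(469) = 469 · (1 − 1/7) · (1 − 1/67)
       = 469 · 396/469 = 396.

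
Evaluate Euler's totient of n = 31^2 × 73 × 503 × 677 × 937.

21268737285120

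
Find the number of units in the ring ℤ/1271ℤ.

1200

First factor: 1271 = 31 · 41.
φ(1271) = 1271 · (1 − 1/31) · (1 − 1/41)
       = 1271 · 1200/1271 = 1200.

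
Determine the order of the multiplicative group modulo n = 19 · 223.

3996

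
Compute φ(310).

120

Factor 310: 310 = 2 · 5 · 31.
φ(2) = 2 − 1 = 1.
φ(5) = 5 − 1 = 4.
φ(31) = 31 − 1 = 30.
φ(310) = 1 × 4 × 30 = 120.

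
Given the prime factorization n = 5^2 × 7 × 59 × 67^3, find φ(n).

φ(3105377975) = 3105377975 · (1 − 1/5) · (1 − 1/7) · (1 − 1/59) · (1 − 1/67)
       = 3105377975 · 91872/138355 = 2062067040.

2062067040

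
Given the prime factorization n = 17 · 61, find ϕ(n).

960

φ(1037) = 1037 · (1 − 1/17) · (1 − 1/61)
       = 1037 · 960/1037 = 960.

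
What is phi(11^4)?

φ(14641) = 14641 · (1 − 1/11)
       = 14641 · 10/11 = 13310.

13310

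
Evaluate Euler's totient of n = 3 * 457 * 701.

φ(961071) = 961071 · (1 − 1/3) · (1 − 1/457) · (1 − 1/701)
       = 961071 · 638400/961071 = 638400.

638400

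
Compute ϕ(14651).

11088

Factor 14651: 14651 = 7**2 × 13 × 23.
φ(7^2) = 7^1·(7−1) = 7·6 = 42.
φ(13) = 13 − 1 = 12.
φ(23) = 23 − 1 = 22.
Since φ is multiplicative, φ(14651) = 42 · 12 · 22 = 11088.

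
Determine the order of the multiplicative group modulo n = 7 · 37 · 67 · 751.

10692000

φ(13032103) = 13032103 · (1 − 1/7) · (1 − 1/37) · (1 − 1/67) · (1 − 1/751)
       = 13032103 · 10692000/13032103 = 10692000.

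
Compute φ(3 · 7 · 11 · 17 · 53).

99840

φ(3) = 3 − 1 = 2.
φ(7) = 7 − 1 = 6.
φ(11) = 11 − 1 = 10.
φ(17) = 17 − 1 = 16.
φ(53) = 53 − 1 = 52.
φ(208131) = 2 × 6 × 10 × 16 × 52 = 99840.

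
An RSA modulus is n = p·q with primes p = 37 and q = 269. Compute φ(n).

9648

φ(37) = 37 − 1 = 36.
φ(269) = 269 − 1 = 268.
φ(9953) = 36 × 268 = 9648.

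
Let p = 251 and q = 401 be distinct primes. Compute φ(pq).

For distinct primes, φ(pq) = (p−1)(q−1) = 250 × 400 = 100000.

100000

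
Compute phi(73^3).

φ(389017) = 389017 · (1 − 1/73)
       = 389017 · 72/73 = 383688.

383688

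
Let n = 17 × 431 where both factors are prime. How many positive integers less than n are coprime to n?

φ(n) = (p − 1)(q − 1) = (17−1)(431−1) = 16·430 = 6880.

6880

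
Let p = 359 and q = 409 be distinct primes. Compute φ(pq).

146064

φ(359) = 359 − 1 = 358.
φ(409) = 409 − 1 = 408.
Since φ is multiplicative, φ(146831) = 358 · 408 = 146064.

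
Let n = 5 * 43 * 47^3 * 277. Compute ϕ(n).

4711637952

φ(6183178765) = 6183178765 · (1 − 1/5) · (1 − 1/43) · (1 − 1/47) · (1 − 1/277)
       = 6183178765 · 2132928/2799085 = 4711637952.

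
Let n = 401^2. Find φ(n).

160400

φ(401^2) = 401^2 − 401^1 = 160801 − 401 = 160400.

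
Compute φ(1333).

1260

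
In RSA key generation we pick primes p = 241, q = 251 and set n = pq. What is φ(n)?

60000

φ(pq) = (p−1)(q−1) = 240 · 250 = 60000.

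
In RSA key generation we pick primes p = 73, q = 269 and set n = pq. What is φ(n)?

φ(73) = 73 − 1 = 72.
φ(269) = 269 − 1 = 268.
Since φ is multiplicative, φ(19637) = 72 · 268 = 19296.

19296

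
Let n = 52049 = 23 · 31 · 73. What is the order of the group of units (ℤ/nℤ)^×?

φ(52049) = 52049 · (1 − 1/23) · (1 − 1/31) · (1 − 1/73)
       = 52049 · 47520/52049 = 47520.

47520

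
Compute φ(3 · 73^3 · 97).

φ(113203947) = 113203947 · (1 − 1/3) · (1 − 1/73) · (1 − 1/97)
       = 113203947 · 13824/21243 = 73668096.

73668096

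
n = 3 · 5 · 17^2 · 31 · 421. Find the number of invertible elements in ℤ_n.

27417600

φ(56576085) = 56576085 · (1 − 1/3) · (1 − 1/5) · (1 − 1/17) · (1 − 1/31) · (1 − 1/421)
       = 56576085 · 1612800/3328005 = 27417600.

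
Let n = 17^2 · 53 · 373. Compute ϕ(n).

φ(17^2) = 17^1·(17−1) = 17·16 = 272.
φ(53) = 53 − 1 = 52.
φ(373) = 373 − 1 = 372.
φ(5713241) = 272 × 52 × 372 = 5261568.

5261568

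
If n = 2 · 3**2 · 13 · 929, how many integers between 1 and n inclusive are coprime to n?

φ(2) = 2 − 1 = 1.
φ(3^2) = 3^2 − 3^1 = 9 − 3 = 6.
φ(13) = 13 − 1 = 12.
φ(929) = 929 − 1 = 928.
Multiply: 1 · 6 · 12 · 928 = 66816.

66816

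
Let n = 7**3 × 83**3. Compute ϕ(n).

166080012

φ(196122941) = 196122941 · (1 − 1/7) · (1 − 1/83)
       = 196122941 · 492/581 = 166080012.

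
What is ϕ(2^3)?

4

φ(2^3) = 2^3 − 2^2 = 8 − 4 = 4.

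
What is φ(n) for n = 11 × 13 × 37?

4320

φ(11) = 11 − 1 = 10.
φ(13) = 13 − 1 = 12.
φ(37) = 37 − 1 = 36.
φ(5291) = 10 × 12 × 36 = 4320.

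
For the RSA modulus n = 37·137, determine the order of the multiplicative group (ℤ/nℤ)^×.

For distinct primes, φ(pq) = (p−1)(q−1) = 36 × 136 = 4896.

4896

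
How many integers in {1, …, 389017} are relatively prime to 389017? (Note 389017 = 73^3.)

383688

φ(73^3) = 73^2·(73−1) = 5329·72 = 383688.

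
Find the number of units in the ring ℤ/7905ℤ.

7905 = 3 · 5 · 17 · 31.
φ(3) = 3 − 1 = 2.
φ(5) = 5 − 1 = 4.
φ(17) = 17 − 1 = 16.
φ(31) = 31 − 1 = 30.
Since φ is multiplicative, φ(7905) = 2 · 4 · 16 · 30 = 3840.

3840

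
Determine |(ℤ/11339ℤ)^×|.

9856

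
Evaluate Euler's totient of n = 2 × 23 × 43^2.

39732

φ(85054) = 85054 · (1 − 1/2) · (1 − 1/23) · (1 − 1/43)
       = 85054 · 924/1978 = 39732.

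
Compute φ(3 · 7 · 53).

624

φ(1113) = 1113 · (1 − 1/3) · (1 − 1/7) · (1 − 1/53)
       = 1113 · 624/1113 = 624.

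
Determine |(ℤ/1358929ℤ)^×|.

1048320

First factor: 1358929 = 11 * 13**2 * 17 * 43.
φ(11) = 11 − 1 = 10.
φ(13^2) = 13^2 − 13^1 = 169 − 13 = 156.
φ(17) = 17 − 1 = 16.
φ(43) = 43 − 1 = 42.
φ(1358929) = 10 × 156 × 16 × 42 = 1048320.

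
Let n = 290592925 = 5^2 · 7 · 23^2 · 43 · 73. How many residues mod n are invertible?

183617280

φ(290592925) = 290592925 · (1 − 1/5) · (1 − 1/7) · (1 − 1/23) · (1 − 1/43) · (1 − 1/73)
       = 290592925 · 1596672/2526895 = 183617280.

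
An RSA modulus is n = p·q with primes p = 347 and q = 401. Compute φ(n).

138400

φ(347) = 347 − 1 = 346.
φ(401) = 401 − 1 = 400.
φ(139147) = 346 × 400 = 138400.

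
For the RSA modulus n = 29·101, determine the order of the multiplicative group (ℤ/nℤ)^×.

2800

For distinct primes, φ(pq) = (p−1)(q−1) = 28 × 100 = 2800.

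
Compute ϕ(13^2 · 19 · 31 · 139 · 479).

φ(13^2) = 13^1·(13−1) = 13·12 = 156.
φ(19) = 19 − 1 = 18.
φ(31) = 31 − 1 = 30.
φ(139) = 139 − 1 = 138.
φ(479) = 479 − 1 = 478.
φ(6627539321) = 156 × 18 × 30 × 138 × 478 = 5556807360.

5556807360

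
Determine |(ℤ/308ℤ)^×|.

First factor: 308 = 2^2 · 7 · 11.
φ(308) = 308 · (1 − 1/2) · (1 − 1/7) · (1 − 1/11)
       = 308 · 60/154 = 120.

120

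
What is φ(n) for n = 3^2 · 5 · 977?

23424

φ(43965) = 43965 · (1 − 1/3) · (1 − 1/5) · (1 − 1/977)
       = 43965 · 7808/14655 = 23424.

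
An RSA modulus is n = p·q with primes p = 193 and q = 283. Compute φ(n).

54144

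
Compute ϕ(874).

Factor 874: 874 = 2 × 19 × 23.
φ(2) = 2 − 1 = 1.
φ(19) = 19 − 1 = 18.
φ(23) = 23 − 1 = 22.
Since φ is multiplicative, φ(874) = 1 · 18 · 22 = 396.

396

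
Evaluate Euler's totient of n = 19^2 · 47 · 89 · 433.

598067712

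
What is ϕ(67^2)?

φ(4489) = 4489 · (1 − 1/67)
       = 4489 · 66/67 = 4422.

4422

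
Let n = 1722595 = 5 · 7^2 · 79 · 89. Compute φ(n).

1153152

φ(5) = 5 − 1 = 4.
φ(7^2) = 7^2 − 7^1 = 49 − 7 = 42.
φ(79) = 79 − 1 = 78.
φ(89) = 89 − 1 = 88.
φ(1722595) = 4 × 42 × 78 × 88 = 1153152.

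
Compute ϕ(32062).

14080

Prime factorization: 32062 = 2 · 17 · 23 · 41.
φ(32062) = 32062 · (1 − 1/2) · (1 − 1/17) · (1 − 1/23) · (1 − 1/41)
       = 32062 · 14080/32062 = 14080.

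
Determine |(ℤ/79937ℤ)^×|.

65520

Prime factorization: 79937 = 11 × 13^2 × 43.
φ(79937) = 79937 · (1 − 1/11) · (1 − 1/13) · (1 − 1/43)
       = 79937 · 5040/6149 = 65520.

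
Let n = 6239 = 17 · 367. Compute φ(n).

φ(6239) = 6239 · (1 − 1/17) · (1 − 1/367)
       = 6239 · 5856/6239 = 5856.

5856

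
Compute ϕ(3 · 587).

φ(1761) = 1761 · (1 − 1/3) · (1 − 1/587)
       = 1761 · 1172/1761 = 1172.

1172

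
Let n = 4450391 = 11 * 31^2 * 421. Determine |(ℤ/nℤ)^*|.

φ(4450391) = 4450391 · (1 − 1/11) · (1 − 1/31) · (1 − 1/421)
       = 4450391 · 126000/143561 = 3906000.

3906000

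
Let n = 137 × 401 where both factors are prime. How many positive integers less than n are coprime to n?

φ(pq) = (p−1)(q−1) = 136 · 400 = 54400.

54400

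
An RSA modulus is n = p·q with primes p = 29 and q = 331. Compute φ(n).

9240

φ(9599) = 9599 · (1 − 1/29) · (1 − 1/331)
       = 9599 · 9240/9599 = 9240.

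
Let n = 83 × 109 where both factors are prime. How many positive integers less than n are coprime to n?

8856

φ(pq) = (p−1)(q−1) = 82 · 108 = 8856.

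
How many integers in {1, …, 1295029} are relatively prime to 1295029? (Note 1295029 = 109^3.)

1283148

φ(109^3) = 109^3 − 109^2 = 1295029 − 11881 = 1283148.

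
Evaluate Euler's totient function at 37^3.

49284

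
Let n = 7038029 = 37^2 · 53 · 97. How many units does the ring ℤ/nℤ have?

6649344

φ(7038029) = 7038029 · (1 − 1/37) · (1 − 1/53) · (1 − 1/97)
       = 7038029 · 179712/190217 = 6649344.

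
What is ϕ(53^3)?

146068

φ(53^3) = 53^2·(53−1) = 2809·52 = 146068.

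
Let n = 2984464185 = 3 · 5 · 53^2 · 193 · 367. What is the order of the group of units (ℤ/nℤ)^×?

φ(3) = 3 − 1 = 2.
φ(5) = 5 − 1 = 4.
φ(53^2) = 53^2 − 53^1 = 2809 − 53 = 2756.
φ(193) = 193 − 1 = 192.
φ(367) = 367 − 1 = 366.
φ(2984464185) = 2 × 4 × 2756 × 192 × 366 = 1549357056.

1549357056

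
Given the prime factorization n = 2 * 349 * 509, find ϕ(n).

φ(2) = 2 − 1 = 1.
φ(349) = 349 − 1 = 348.
φ(509) = 509 − 1 = 508.
Multiply: 1 · 348 · 508 = 176784.

176784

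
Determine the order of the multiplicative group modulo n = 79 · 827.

φ(65333) = 65333 · (1 − 1/79) · (1 − 1/827)
       = 65333 · 64428/65333 = 64428.

64428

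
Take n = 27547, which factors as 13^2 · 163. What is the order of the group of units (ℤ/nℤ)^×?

φ(13^2) = 13^1·(13−1) = 13·12 = 156.
φ(163) = 163 − 1 = 162.
Multiply: 156 · 162 = 25272.

25272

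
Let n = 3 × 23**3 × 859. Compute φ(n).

φ(3) = 3 − 1 = 2.
φ(23^3) = 23^3 − 23^2 = 12167 − 529 = 11638.
φ(859) = 859 − 1 = 858.
φ(31354359) = 2 × 11638 × 858 = 19970808.

19970808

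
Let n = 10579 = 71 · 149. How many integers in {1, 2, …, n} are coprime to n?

10360

φ(71) = 71 − 1 = 70.
φ(149) = 149 − 1 = 148.
Since φ is multiplicative, φ(10579) = 70 · 148 = 10360.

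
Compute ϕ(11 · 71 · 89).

61600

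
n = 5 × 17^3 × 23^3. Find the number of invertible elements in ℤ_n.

215256448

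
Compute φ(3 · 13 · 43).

φ(3) = 3 − 1 = 2.
φ(13) = 13 − 1 = 12.
φ(43) = 43 − 1 = 42.
Multiply: 2 · 12 · 42 = 1008.

1008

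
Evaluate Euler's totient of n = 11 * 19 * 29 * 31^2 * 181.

843696000

φ(1054256401) = 1054256401 · (1 − 1/11) · (1 − 1/19) · (1 − 1/29) · (1 − 1/31) · (1 − 1/181)
       = 1054256401 · 27216000/34008271 = 843696000.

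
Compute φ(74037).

44352

74037 = 3 · 23 · 29 · 37.
φ(3) = 3 − 1 = 2.
φ(23) = 23 − 1 = 22.
φ(29) = 29 − 1 = 28.
φ(37) = 37 − 1 = 36.
φ(74037) = 2 × 22 × 28 × 36 = 44352.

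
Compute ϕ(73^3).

383688

φ(73^3) = 73^2·(73−1) = 5329·72 = 383688.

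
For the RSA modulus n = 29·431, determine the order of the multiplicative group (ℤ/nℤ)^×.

12040

φ(12499) = 12499 · (1 − 1/29) · (1 − 1/431)
       = 12499 · 12040/12499 = 12040.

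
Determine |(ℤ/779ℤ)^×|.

720

Factor 779: 779 = 19 · 41.
φ(779) = 779 · (1 − 1/19) · (1 − 1/41)
       = 779 · 720/779 = 720.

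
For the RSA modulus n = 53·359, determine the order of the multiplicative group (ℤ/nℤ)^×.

18616

φ(53) = 53 − 1 = 52.
φ(359) = 359 − 1 = 358.
Since φ is multiplicative, φ(19027) = 52 · 358 = 18616.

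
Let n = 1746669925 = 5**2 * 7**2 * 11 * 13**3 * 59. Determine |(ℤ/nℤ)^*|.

φ(1746669925) = 1746669925 · (1 − 1/5) · (1 − 1/7) · (1 − 1/11) · (1 − 1/13) · (1 − 1/59)
       = 1746669925 · 167040/295295 = 988041600.

988041600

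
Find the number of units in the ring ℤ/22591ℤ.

20160

22591 = 19 · 29 · 41.
φ(22591) = 22591 · (1 − 1/19) · (1 − 1/29) · (1 − 1/41)
       = 22591 · 20160/22591 = 20160.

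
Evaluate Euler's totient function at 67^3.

φ(67^3) = 67^2·(67−1) = 4489·66 = 296274.

296274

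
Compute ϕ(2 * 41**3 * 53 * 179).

622373440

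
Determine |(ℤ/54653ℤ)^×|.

50400

Prime factorization: 54653 = 31 · 41 · 43.
φ(54653) = 54653 · (1 − 1/31) · (1 − 1/41) · (1 − 1/43)
       = 54653 · 50400/54653 = 50400.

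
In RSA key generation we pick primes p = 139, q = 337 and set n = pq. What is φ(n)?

46368

φ(pq) = (p−1)(q−1) = 138 · 336 = 46368.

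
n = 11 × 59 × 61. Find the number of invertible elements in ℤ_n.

φ(39589) = 39589 · (1 − 1/11) · (1 − 1/59) · (1 − 1/61)
       = 39589 · 34800/39589 = 34800.

34800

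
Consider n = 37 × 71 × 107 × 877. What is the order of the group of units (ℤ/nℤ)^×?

233997120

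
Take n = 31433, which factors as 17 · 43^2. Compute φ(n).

28896

φ(31433) = 31433 · (1 − 1/17) · (1 − 1/43)
       = 31433 · 672/731 = 28896.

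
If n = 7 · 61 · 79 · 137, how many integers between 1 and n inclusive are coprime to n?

φ(7) = 7 − 1 = 6.
φ(61) = 61 − 1 = 60.
φ(79) = 79 − 1 = 78.
φ(137) = 137 − 1 = 136.
φ(4621421) = 6 × 60 × 78 × 136 = 3818880.

3818880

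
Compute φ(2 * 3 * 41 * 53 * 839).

3486080

φ(2) = 2 − 1 = 1.
φ(3) = 3 − 1 = 2.
φ(41) = 41 − 1 = 40.
φ(53) = 53 − 1 = 52.
φ(839) = 839 − 1 = 838.
Multiply: 1 · 2 · 40 · 52 · 838 = 3486080.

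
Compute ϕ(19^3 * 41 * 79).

φ(22216301) = 22216301 · (1 − 1/19) · (1 − 1/41) · (1 − 1/79)
       = 22216301 · 56160/61541 = 20273760.

20273760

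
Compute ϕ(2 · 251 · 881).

φ(442262) = 442262 · (1 − 1/2) · (1 − 1/251) · (1 − 1/881)
       = 442262 · 220000/442262 = 220000.

220000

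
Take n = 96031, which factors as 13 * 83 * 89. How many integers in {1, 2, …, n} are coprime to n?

86592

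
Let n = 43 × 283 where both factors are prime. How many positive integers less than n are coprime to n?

11844

For distinct primes, φ(pq) = (p−1)(q−1) = 42 × 282 = 11844.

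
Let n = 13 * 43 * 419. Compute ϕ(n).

210672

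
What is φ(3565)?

First factor: 3565 = 5 * 23 * 31.
φ(3565) = 3565 · (1 − 1/5) · (1 − 1/23) · (1 − 1/31)
       = 3565 · 2640/3565 = 2640.

2640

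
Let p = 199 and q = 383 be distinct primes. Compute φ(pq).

φ(n) = (p − 1)(q − 1) = (199−1)(383−1) = 198·382 = 75636.

75636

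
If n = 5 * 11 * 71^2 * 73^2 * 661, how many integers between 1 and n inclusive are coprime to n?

φ(5) = 5 − 1 = 4.
φ(11) = 11 − 1 = 10.
φ(71^2) = 71^1·(71−1) = 71·70 = 4970.
φ(73^2) = 73^1·(73−1) = 73·72 = 5256.
φ(661) = 661 − 1 = 660.
φ(976622142595) = 4 × 10 × 4970 × 5256 × 660 = 689629248000.

689629248000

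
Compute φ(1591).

1512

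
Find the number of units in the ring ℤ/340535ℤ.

340535 = 5 · 13^3 · 31.
φ(340535) = 340535 · (1 − 1/5) · (1 − 1/13) · (1 − 1/31)
       = 340535 · 1440/2015 = 243360.

243360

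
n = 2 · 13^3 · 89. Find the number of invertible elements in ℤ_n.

178464

φ(391066) = 391066 · (1 − 1/2) · (1 − 1/13) · (1 − 1/89)
       = 391066 · 1056/2314 = 178464.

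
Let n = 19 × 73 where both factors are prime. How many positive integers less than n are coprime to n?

φ(19) = 19 − 1 = 18.
φ(73) = 73 − 1 = 72.
φ(1387) = 18 × 72 = 1296.

1296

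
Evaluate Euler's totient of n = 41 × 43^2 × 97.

6935040

φ(41) = 41 − 1 = 40.
φ(43^2) = 43^1·(43−1) = 43·42 = 1806.
φ(97) = 97 − 1 = 96.
Multiply: 40 · 1806 · 96 = 6935040.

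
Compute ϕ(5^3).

100

φ(5^3) = 5^2·(5−1) = 25·4 = 100.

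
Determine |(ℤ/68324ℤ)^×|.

30240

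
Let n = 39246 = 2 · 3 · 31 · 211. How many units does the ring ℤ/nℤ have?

φ(2) = 2 − 1 = 1.
φ(3) = 3 − 1 = 2.
φ(31) = 31 − 1 = 30.
φ(211) = 211 − 1 = 210.
Since φ is multiplicative, φ(39246) = 1 · 2 · 30 · 210 = 12600.

12600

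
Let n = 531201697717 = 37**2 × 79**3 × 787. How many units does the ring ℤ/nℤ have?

509654139696

φ(37^2) = 37^1·(37−1) = 37·36 = 1332.
φ(79^3) = 79^3 − 79^2 = 493039 − 6241 = 486798.
φ(787) = 787 − 1 = 786.
φ(531201697717) = 1332 × 486798 × 786 = 509654139696.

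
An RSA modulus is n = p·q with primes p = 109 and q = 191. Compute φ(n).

φ(20819) = 20819 · (1 − 1/109) · (1 − 1/191)
       = 20819 · 20520/20819 = 20520.

20520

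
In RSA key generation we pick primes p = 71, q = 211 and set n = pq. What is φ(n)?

14700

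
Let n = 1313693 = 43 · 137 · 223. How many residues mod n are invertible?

1268064

φ(1313693) = 1313693 · (1 − 1/43) · (1 − 1/137) · (1 − 1/223)
       = 1313693 · 1268064/1313693 = 1268064.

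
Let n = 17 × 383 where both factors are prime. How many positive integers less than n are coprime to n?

φ(17) = 17 − 1 = 16.
φ(383) = 383 − 1 = 382.
φ(6511) = 16 × 382 = 6112.

6112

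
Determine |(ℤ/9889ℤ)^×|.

8400

First factor: 9889 = 11 * 29 * 31.
φ(11) = 11 − 1 = 10.
φ(29) = 29 − 1 = 28.
φ(31) = 31 − 1 = 30.
φ(9889) = 10 × 28 × 30 = 8400.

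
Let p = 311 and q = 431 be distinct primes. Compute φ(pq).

133300

φ(311) = 311 − 1 = 310.
φ(431) = 431 − 1 = 430.
Since φ is multiplicative, φ(134041) = 310 · 430 = 133300.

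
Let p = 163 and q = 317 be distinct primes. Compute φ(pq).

φ(pq) = (p−1)(q−1) = 162 · 316 = 51192.

51192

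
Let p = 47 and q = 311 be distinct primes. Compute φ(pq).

14260

φ(47) = 47 − 1 = 46.
φ(311) = 311 − 1 = 310.
Multiply: 46 · 310 = 14260.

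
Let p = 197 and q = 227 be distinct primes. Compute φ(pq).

φ(197) = 197 − 1 = 196.
φ(227) = 227 − 1 = 226.
Since φ is multiplicative, φ(44719) = 196 · 226 = 44296.

44296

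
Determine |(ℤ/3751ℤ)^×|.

3300

3751 = 11^2 × 31.
φ(3751) = 3751 · (1 − 1/11) · (1 − 1/31)
       = 3751 · 300/341 = 3300.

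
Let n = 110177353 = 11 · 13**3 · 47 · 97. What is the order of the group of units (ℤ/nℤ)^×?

89556480

φ(11) = 11 − 1 = 10.
φ(13^3) = 13^3 − 13^2 = 2197 − 169 = 2028.
φ(47) = 47 − 1 = 46.
φ(97) = 97 − 1 = 96.
Since φ is multiplicative, φ(110177353) = 10 · 2028 · 46 · 96 = 89556480.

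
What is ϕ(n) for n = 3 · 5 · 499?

3984

φ(7485) = 7485 · (1 − 1/3) · (1 − 1/5) · (1 − 1/499)
       = 7485 · 3984/7485 = 3984.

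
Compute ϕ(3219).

2016

3219 = 3 * 29 * 37.
φ(3) = 3 − 1 = 2.
φ(29) = 29 − 1 = 28.
φ(37) = 37 − 1 = 36.
Since φ is multiplicative, φ(3219) = 2 · 28 · 36 = 2016.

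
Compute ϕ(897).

528

Factor 897: 897 = 3 · 13 · 23.
φ(3) = 3 − 1 = 2.
φ(13) = 13 − 1 = 12.
φ(23) = 23 − 1 = 22.
Since φ is multiplicative, φ(897) = 2 · 12 · 22 = 528.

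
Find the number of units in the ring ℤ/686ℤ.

294

686 = 2 × 7**3.
φ(2) = 2 − 1 = 1.
φ(7^3) = 7^2·(7−1) = 49·6 = 294.
Since φ is multiplicative, φ(686) = 1 · 294 = 294.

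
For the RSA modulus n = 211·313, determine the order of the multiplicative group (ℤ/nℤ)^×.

φ(211) = 211 − 1 = 210.
φ(313) = 313 − 1 = 312.
Since φ is multiplicative, φ(66043) = 210 · 312 = 65520.

65520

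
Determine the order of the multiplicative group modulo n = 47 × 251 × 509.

φ(6004673) = 6004673 · (1 − 1/47) · (1 − 1/251) · (1 − 1/509)
       = 6004673 · 5842000/6004673 = 5842000.

5842000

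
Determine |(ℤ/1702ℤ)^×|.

792

Factor 1702: 1702 = 2 × 23 × 37.
φ(1702) = 1702 · (1 − 1/2) · (1 − 1/23) · (1 − 1/37)
       = 1702 · 792/1702 = 792.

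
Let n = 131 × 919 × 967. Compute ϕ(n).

φ(116416163) = 116416163 · (1 − 1/131) · (1 − 1/919) · (1 − 1/967)
       = 116416163 · 115282440/116416163 = 115282440.

115282440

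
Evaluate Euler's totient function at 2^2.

2

φ(4) = 4 · (1 − 1/2)
       = 4 · 1/2 = 2.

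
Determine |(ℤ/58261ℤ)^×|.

47040

58261 = 7^2 * 29 * 41.
φ(7^2) = 7^2 − 7^1 = 49 − 7 = 42.
φ(29) = 29 − 1 = 28.
φ(41) = 41 − 1 = 40.
Multiply: 42 · 28 · 40 = 47040.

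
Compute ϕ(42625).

30000

First factor: 42625 = 5**3 · 11 · 31.
φ(5^3) = 5^2·(5−1) = 25·4 = 100.
φ(11) = 11 − 1 = 10.
φ(31) = 31 − 1 = 30.
φ(42625) = 100 × 10 × 30 = 30000.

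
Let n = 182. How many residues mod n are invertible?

Prime factorization: 182 = 2 · 7 · 13.
φ(2) = 2 − 1 = 1.
φ(7) = 7 − 1 = 6.
φ(13) = 13 − 1 = 12.
Since φ is multiplicative, φ(182) = 1 · 6 · 12 = 72.

72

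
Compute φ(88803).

47520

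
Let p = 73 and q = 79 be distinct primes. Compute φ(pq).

5616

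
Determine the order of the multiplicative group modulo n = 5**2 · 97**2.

186240

φ(5^2) = 5^2 − 5^1 = 25 − 5 = 20.
φ(97^2) = 97^2 − 97^1 = 9409 − 97 = 9312.
Since φ is multiplicative, φ(235225) = 20 · 9312 = 186240.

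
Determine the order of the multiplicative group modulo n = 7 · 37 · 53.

φ(7) = 7 − 1 = 6.
φ(37) = 37 − 1 = 36.
φ(53) = 53 − 1 = 52.
Since φ is multiplicative, φ(13727) = 6 · 36 · 52 = 11232.

11232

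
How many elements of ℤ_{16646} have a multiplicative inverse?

First factor: 16646 = 2 · 7 · 29 · 41.
φ(16646) = 16646 · (1 − 1/2) · (1 − 1/7) · (1 − 1/29) · (1 − 1/41)
       = 16646 · 6720/16646 = 6720.

6720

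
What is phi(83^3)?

564898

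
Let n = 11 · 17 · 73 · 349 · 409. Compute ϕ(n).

1635655680

φ(1948557391) = 1948557391 · (1 − 1/11) · (1 − 1/17) · (1 − 1/73) · (1 − 1/349) · (1 − 1/409)
       = 1948557391 · 1635655680/1948557391 = 1635655680.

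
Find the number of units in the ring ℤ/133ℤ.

108

Prime factorization: 133 = 7 · 19.
φ(133) = 133 · (1 − 1/7) · (1 − 1/19)
       = 133 · 108/133 = 108.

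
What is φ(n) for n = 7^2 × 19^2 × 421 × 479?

φ(7^2) = 7^1·(7−1) = 7·6 = 42.
φ(19^2) = 19^1·(19−1) = 19·18 = 342.
φ(421) = 421 − 1 = 420.
φ(479) = 479 − 1 = 478.
φ(3567146051) = 42 × 342 × 420 × 478 = 2883716640.

2883716640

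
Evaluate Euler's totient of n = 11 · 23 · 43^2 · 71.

27812400

φ(33213587) = 33213587 · (1 − 1/11) · (1 − 1/23) · (1 − 1/43) · (1 − 1/71)
       = 33213587 · 646800/772409 = 27812400.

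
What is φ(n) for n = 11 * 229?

φ(11) = 11 − 1 = 10.
φ(229) = 229 − 1 = 228.
φ(2519) = 10 × 228 = 2280.

2280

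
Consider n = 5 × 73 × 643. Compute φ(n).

184896

φ(5) = 5 − 1 = 4.
φ(73) = 73 − 1 = 72.
φ(643) = 643 − 1 = 642.
φ(234695) = 4 × 72 × 642 = 184896.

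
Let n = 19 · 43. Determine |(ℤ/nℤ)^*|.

756

φ(19) = 19 − 1 = 18.
φ(43) = 43 − 1 = 42.
φ(817) = 18 × 42 = 756.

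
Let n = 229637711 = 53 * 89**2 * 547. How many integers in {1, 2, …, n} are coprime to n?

222366144

φ(229637711) = 229637711 · (1 − 1/53) · (1 − 1/89) · (1 − 1/547)
       = 229637711 · 2498496/2580199 = 222366144.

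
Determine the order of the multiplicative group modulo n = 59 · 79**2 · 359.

φ(59) = 59 − 1 = 58.
φ(79^2) = 79^2 − 79^1 = 6241 − 79 = 6162.
φ(359) = 359 − 1 = 358.
Since φ is multiplicative, φ(132190621) = 58 · 6162 · 358 = 127947768.

127947768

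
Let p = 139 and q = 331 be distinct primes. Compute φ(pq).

45540

φ(pq) = (p−1)(q−1) = 138 · 330 = 45540.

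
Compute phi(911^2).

829010

φ(829921) = 829921 · (1 − 1/911)
       = 829921 · 910/911 = 829010.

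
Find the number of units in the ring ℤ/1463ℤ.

1080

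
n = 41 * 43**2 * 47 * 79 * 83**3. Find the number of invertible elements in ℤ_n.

φ(41) = 41 − 1 = 40.
φ(43^2) = 43^2 − 43^1 = 1849 − 43 = 1806.
φ(47) = 47 − 1 = 46.
φ(79) = 79 − 1 = 78.
φ(83^3) = 83^2·(83−1) = 6889·82 = 564898.
Multiply: 40 · 1806 · 46 · 78 · 564898 = 146419934693760.

146419934693760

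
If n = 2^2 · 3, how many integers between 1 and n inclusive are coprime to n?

4

φ(12) = 12 · (1 − 1/2) · (1 − 1/3)
       = 12 · 2/6 = 4.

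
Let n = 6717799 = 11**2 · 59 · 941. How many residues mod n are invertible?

5997200

φ(6717799) = 6717799 · (1 − 1/11) · (1 − 1/59) · (1 − 1/941)
       = 6717799 · 545200/610709 = 5997200.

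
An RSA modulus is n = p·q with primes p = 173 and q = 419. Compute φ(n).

φ(n) = (p − 1)(q − 1) = (173−1)(419−1) = 172·418 = 71896.

71896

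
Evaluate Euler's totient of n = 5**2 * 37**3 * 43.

φ(54451975) = 54451975 · (1 − 1/5) · (1 − 1/37) · (1 − 1/43)
       = 54451975 · 6048/7955 = 41398560.

41398560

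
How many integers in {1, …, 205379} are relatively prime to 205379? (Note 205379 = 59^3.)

201898

φ(205379) = 205379 · (1 − 1/59)
       = 205379 · 58/59 = 201898.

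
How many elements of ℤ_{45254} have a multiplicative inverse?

19360

45254 = 2 · 11**3 · 17.
φ(2) = 2 − 1 = 1.
φ(11^3) = 11^3 − 11^2 = 1331 − 121 = 1210.
φ(17) = 17 − 1 = 16.
φ(45254) = 1 × 1210 × 16 = 19360.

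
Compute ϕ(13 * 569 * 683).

φ(5052151) = 5052151 · (1 − 1/13) · (1 − 1/569) · (1 − 1/683)
       = 5052151 · 4648512/5052151 = 4648512.

4648512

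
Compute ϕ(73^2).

5256

φ(5329) = 5329 · (1 − 1/73)
       = 5329 · 72/73 = 5256.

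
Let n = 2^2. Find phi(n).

2

φ(4) = 4 · (1 − 1/2)
       = 4 · 1/2 = 2.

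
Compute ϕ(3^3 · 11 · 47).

8280

φ(3^3) = 3^3 − 3^2 = 27 − 9 = 18.
φ(11) = 11 − 1 = 10.
φ(47) = 47 − 1 = 46.
Multiply: 18 · 10 · 46 = 8280.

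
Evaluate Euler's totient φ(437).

396

Prime factorization: 437 = 19 · 23.
φ(437) = 437 · (1 − 1/19) · (1 − 1/23)
       = 437 · 396/437 = 396.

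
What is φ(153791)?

Prime factorization: 153791 = 11**2 · 31 · 41.
φ(153791) = 153791 · (1 − 1/11) · (1 − 1/31) · (1 − 1/41)
       = 153791 · 12000/13981 = 132000.

132000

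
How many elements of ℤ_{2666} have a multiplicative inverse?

Prime factorization: 2666 = 2 * 31 * 43.
φ(2666) = 2666 · (1 − 1/2) · (1 − 1/31) · (1 − 1/43)
       = 2666 · 1260/2666 = 1260.

1260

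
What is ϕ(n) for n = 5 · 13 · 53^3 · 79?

φ(764483395) = 764483395 · (1 − 1/5) · (1 − 1/13) · (1 − 1/53) · (1 − 1/79)
       = 764483395 · 194688/272155 = 546878592.

546878592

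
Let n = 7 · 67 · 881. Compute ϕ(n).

348480

φ(413189) = 413189 · (1 − 1/7) · (1 − 1/67) · (1 − 1/881)
       = 413189 · 348480/413189 = 348480.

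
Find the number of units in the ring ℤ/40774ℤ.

18144

Factor 40774: 40774 = 2 * 19 * 29 * 37.
φ(40774) = 40774 · (1 − 1/2) · (1 − 1/19) · (1 − 1/29) · (1 − 1/37)
       = 40774 · 18144/40774 = 18144.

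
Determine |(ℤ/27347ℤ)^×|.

24640

27347 = 23 · 29 · 41.
φ(23) = 23 − 1 = 22.
φ(29) = 29 − 1 = 28.
φ(41) = 41 − 1 = 40.
Since φ is multiplicative, φ(27347) = 22 · 28 · 40 = 24640.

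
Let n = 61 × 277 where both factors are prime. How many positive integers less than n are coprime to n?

16560

φ(n) = (p − 1)(q − 1) = (61−1)(277−1) = 60·276 = 16560.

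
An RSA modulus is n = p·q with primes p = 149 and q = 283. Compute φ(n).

41736

φ(42167) = 42167 · (1 − 1/149) · (1 − 1/283)
       = 42167 · 41736/42167 = 41736.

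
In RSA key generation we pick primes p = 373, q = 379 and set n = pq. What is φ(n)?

140616

φ(373) = 373 − 1 = 372.
φ(379) = 379 − 1 = 378.
Since φ is multiplicative, φ(141367) = 372 · 378 = 140616.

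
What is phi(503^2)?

φ(503^2) = 503^2 − 503^1 = 253009 − 503 = 252506.

252506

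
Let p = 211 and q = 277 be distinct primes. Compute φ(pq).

φ(pq) = (p−1)(q−1) = 210 · 276 = 57960.

57960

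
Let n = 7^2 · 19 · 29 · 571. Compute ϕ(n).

φ(15416429) = 15416429 · (1 − 1/7) · (1 − 1/19) · (1 − 1/29) · (1 − 1/571)
       = 15416429 · 1723680/2202347 = 12065760.

12065760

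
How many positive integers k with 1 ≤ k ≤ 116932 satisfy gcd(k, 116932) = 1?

52800

First factor: 116932 = 2^2 × 23 × 31 × 41.
φ(2^2) = 2^1·(2−1) = 2·1 = 2.
φ(23) = 23 − 1 = 22.
φ(31) = 31 − 1 = 30.
φ(41) = 41 − 1 = 40.
Multiply: 2 · 22 · 30 · 40 = 52800.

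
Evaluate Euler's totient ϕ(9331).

First factor: 9331 = 7 × 31 × 43.
φ(9331) = 9331 · (1 − 1/7) · (1 − 1/31) · (1 − 1/43)
       = 9331 · 7560/9331 = 7560.

7560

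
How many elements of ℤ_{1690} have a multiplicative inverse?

First factor: 1690 = 2 × 5 × 13**2.
φ(2) = 2 − 1 = 1.
φ(5) = 5 − 1 = 4.
φ(13^2) = 13^1·(13−1) = 13·12 = 156.
Multiply: 1 · 4 · 156 = 624.

624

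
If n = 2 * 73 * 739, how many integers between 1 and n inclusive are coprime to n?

φ(2) = 2 − 1 = 1.
φ(73) = 73 − 1 = 72.
φ(739) = 739 − 1 = 738.
φ(107894) = 1 × 72 × 738 = 53136.

53136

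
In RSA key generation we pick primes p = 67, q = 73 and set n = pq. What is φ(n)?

4752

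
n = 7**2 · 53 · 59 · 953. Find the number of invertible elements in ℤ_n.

120591744

φ(7^2) = 7^1·(7−1) = 7·6 = 42.
φ(53) = 53 − 1 = 52.
φ(59) = 59 − 1 = 58.
φ(953) = 953 − 1 = 952.
φ(146021519) = 42 × 52 × 58 × 952 = 120591744.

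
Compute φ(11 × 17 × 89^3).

111527680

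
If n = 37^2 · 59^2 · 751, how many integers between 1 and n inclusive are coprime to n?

3418578000

φ(3578882239) = 3578882239 · (1 − 1/37) · (1 − 1/59) · (1 − 1/751)
       = 3578882239 · 1566000/1639433 = 3418578000.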